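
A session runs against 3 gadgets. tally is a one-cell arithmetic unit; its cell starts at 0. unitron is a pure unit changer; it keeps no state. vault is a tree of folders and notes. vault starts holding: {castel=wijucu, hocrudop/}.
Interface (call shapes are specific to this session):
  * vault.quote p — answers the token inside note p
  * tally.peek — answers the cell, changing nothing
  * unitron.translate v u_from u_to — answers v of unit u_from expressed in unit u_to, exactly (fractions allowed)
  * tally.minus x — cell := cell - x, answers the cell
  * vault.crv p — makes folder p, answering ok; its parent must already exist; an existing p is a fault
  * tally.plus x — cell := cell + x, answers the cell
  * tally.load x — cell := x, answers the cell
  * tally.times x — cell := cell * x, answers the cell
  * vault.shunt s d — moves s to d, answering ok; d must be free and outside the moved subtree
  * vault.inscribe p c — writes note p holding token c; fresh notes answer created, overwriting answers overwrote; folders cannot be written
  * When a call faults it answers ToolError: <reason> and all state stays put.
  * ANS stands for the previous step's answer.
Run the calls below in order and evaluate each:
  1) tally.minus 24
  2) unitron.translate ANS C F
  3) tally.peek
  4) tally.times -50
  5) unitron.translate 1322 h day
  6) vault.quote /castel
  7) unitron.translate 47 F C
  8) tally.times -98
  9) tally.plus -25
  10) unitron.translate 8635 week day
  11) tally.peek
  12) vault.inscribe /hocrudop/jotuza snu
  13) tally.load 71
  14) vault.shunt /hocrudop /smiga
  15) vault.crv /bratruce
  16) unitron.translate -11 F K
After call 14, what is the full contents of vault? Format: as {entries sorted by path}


·→ tally.minus(x=24)
·← -24
·→ unitron.translate(v=ANS, u_from=C, u_to=F)
·← -56/5
·→ tally.peek()
·← -24
·→ tally.times(x=-50)
·← 1200
·→ unitron.translate(v=1322, u_from=h, u_to=day)
·← 661/12
·→ vault.quote(p=/castel)
·← wijucu
·→ unitron.translate(v=47, u_from=F, u_to=C)
·← 25/3
·→ tally.times(x=-98)
·← -117600
·→ tally.plus(x=-25)
·← -117625
·→ unitron.translate(v=8635, u_from=week, u_to=day)
·← 60445
·→ tally.peek()
·← -117625
·→ vault.inscribe(p=/hocrudop/jotuza, c=snu)
·← created
·→ tally.load(x=71)
·← 71
·→ vault.shunt(s=/hocrudop, d=/smiga)
·← ok
·→ vault.crv(p=/bratruce)
·← ok
·→ unitron.translate(v=-11, u_from=F, u_to=K)
·← 44867/180

Answer: {castel=wijucu, smiga/, smiga/jotuza=snu}


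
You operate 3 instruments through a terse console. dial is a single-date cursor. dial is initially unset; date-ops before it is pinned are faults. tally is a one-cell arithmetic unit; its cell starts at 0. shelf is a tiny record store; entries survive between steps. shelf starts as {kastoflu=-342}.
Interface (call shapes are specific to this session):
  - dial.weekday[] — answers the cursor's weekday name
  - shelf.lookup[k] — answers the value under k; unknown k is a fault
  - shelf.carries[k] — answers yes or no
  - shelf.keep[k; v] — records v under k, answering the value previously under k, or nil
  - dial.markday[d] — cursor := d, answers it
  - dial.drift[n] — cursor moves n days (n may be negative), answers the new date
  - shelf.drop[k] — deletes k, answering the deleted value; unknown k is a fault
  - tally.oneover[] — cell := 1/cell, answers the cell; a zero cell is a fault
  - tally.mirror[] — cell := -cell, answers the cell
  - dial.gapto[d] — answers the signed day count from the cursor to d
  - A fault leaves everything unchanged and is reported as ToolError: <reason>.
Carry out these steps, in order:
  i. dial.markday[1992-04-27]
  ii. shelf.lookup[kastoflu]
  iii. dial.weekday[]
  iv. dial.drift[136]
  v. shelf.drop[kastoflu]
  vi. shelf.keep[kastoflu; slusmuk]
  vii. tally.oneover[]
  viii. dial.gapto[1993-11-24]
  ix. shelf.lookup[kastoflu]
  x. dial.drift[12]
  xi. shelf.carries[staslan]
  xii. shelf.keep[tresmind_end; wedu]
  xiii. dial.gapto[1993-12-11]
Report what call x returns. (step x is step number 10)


Next I call dial.markday using d='1992-04-27', giving 1992-04-27.
Invoking shelf.lookup using k='kastoflu': -342.
Then dial.weekday, giving Monday.
Now I run dial.drift using n='136', and see 1992-09-10.
Using shelf.drop using k='kastoflu', → -342.
I run shelf.keep using k='kastoflu', v='slusmuk', which returns nil.
I try tally.oneover, and see ToolError: reciprocal of zero.
Calling dial.gapto using d='1993-11-24', and get 440.
Then shelf.lookup using k='kastoflu', — result: slusmuk.
I invoke dial.drift using n='12', yielding 1992-09-22.
Then shelf.carries using k='staslan': no.
Invoking shelf.keep using k='tresmind_end', v='wedu', yielding nil.
I invoke dial.gapto using d='1993-12-11', → 445.

Answer: 1992-09-22


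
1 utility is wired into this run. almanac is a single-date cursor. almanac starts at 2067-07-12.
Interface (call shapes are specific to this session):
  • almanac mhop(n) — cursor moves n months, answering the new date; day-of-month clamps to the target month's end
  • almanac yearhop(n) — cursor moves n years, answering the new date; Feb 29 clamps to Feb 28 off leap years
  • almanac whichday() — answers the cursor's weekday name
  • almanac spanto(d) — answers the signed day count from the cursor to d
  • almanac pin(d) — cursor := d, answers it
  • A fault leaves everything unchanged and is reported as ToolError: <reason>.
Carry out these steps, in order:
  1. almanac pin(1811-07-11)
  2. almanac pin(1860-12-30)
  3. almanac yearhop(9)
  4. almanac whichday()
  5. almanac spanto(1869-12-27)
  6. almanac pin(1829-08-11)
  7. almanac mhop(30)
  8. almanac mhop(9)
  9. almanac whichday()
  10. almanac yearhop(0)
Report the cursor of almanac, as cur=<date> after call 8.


Answer: cur=1832-11-11

Derivation:
% 1. almanac pin(d→1811-07-11) => 1811-07-11
% 2. almanac pin(d→1860-12-30) => 1860-12-30
% 3. almanac yearhop(n→9) => 1869-12-30
% 4. almanac whichday() => Thursday
% 5. almanac spanto(d→1869-12-27) => -3
% 6. almanac pin(d→1829-08-11) => 1829-08-11
% 7. almanac mhop(n→30) => 1832-02-11
% 8. almanac mhop(n→9) => 1832-11-11
% 9. almanac whichday() => Sunday
% 10. almanac yearhop(n→0) => 1832-11-11


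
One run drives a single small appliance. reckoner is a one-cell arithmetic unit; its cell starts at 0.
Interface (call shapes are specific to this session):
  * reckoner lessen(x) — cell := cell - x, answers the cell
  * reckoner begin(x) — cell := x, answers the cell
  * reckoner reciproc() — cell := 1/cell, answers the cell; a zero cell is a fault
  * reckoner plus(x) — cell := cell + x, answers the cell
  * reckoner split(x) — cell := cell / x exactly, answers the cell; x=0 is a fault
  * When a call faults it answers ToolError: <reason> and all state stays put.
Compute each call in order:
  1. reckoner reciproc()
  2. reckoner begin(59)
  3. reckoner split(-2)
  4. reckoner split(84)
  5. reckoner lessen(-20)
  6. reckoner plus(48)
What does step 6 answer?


Answer: 11365/168

Derivation:
Calling reckoner reciproc(), yielding ToolError: reciprocal of zero.
Then reckoner begin on x→59, and observe 59.
I call reckoner split on x→-2, — result: -59/2.
Using reckoner split on x→84, giving -59/168.
Then reckoner lessen on x→-20: 3301/168.
Then reckoner plus on x→48: 11365/168.


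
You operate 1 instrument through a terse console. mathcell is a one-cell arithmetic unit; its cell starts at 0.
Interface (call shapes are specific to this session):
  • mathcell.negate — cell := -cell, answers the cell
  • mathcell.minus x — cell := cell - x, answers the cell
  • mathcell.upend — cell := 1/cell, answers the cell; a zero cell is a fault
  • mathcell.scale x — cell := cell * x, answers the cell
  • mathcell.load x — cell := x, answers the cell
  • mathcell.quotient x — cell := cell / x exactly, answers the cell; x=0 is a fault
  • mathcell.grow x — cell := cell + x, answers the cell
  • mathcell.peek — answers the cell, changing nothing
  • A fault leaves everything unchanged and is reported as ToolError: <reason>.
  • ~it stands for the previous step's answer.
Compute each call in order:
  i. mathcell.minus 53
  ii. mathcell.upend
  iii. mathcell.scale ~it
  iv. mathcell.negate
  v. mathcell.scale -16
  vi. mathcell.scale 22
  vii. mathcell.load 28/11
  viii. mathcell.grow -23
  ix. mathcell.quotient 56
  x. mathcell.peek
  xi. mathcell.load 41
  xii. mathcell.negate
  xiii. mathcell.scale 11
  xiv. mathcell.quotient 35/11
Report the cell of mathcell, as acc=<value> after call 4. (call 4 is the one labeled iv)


~$ minus x='53'
  -53
~$ upend
  -1/53
~$ scale x='~it'
  1/2809
~$ negate
  -1/2809
~$ scale x='-16'
  16/2809
~$ scale x='22'
  352/2809
~$ load x='28/11'
  28/11
~$ grow x='-23'
  -225/11
~$ quotient x='56'
  -225/616
~$ peek
  -225/616
~$ load x='41'
  41
~$ negate
  -41
~$ scale x='11'
  -451
~$ quotient x='35/11'
  -4961/35

Answer: acc=-1/2809


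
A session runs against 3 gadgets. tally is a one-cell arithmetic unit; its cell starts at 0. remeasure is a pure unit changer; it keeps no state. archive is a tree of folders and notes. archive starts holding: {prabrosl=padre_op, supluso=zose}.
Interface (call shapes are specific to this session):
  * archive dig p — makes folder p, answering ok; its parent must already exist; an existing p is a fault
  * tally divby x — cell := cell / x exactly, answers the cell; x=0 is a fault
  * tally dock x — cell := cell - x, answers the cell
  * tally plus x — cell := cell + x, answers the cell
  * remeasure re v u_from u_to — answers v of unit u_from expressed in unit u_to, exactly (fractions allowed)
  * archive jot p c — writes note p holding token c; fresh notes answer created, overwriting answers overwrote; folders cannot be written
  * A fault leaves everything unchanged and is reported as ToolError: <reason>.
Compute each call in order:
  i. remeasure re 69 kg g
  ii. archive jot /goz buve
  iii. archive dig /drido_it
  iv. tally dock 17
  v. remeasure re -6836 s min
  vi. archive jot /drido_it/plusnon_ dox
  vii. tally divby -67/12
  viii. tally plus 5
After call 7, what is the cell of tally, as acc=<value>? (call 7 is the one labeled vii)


-- 1. remeasure re(v=69, u_from=kg, u_to=g) => 69000
-- 2. archive jot(p=/goz, c=buve) => created
-- 3. archive dig(p=/drido_it) => ok
-- 4. tally dock(x=17) => -17
-- 5. remeasure re(v=-6836, u_from=s, u_to=min) => -1709/15
-- 6. archive jot(p=/drido_it/plusnon_, c=dox) => created
-- 7. tally divby(x=-67/12) => 204/67
-- 8. tally plus(x=5) => 539/67

Answer: acc=204/67


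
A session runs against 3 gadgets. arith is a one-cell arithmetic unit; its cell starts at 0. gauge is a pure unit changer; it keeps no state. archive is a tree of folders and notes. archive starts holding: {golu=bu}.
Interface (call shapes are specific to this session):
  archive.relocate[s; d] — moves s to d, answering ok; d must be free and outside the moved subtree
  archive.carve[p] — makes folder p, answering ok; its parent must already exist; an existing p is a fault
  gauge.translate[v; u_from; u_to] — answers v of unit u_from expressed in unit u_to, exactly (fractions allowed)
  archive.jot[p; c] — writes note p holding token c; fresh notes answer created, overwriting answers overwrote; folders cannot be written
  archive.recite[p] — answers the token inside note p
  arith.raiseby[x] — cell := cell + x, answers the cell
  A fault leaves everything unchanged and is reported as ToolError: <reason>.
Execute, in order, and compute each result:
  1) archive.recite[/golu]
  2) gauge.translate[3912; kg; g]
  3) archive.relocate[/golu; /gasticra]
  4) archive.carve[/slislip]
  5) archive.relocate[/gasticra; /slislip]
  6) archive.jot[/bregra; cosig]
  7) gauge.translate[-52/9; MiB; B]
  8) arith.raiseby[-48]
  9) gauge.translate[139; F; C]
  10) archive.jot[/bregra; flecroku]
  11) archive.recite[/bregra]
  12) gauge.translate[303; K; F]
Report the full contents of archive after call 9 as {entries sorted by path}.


Answer: {bregra=cosig, gasticra=bu, slislip/}

Derivation:
Using archive.recite on /golu, — result: bu.
Next I call gauge.translate on 3912, kg, g, which returns 3912000.
I use archive.relocate on /golu, /gasticra, and get ok.
I invoke archive.carve on /slislip, giving ok.
I use archive.relocate on /gasticra, /slislip, → ToolError: exists.
I try archive.jot on /bregra, cosig, → created.
Then gauge.translate on -52/9, MiB, B, giving -54525952/9.
Calling arith.raiseby on -48, and see -48.
Calling gauge.translate on 139, F, C, and see 535/9.
I run archive.jot on /bregra, flecroku, and get overwrote.
Next I call archive.recite on /bregra, and see flecroku.
Calling gauge.translate on 303, K, F, and see 8573/100.


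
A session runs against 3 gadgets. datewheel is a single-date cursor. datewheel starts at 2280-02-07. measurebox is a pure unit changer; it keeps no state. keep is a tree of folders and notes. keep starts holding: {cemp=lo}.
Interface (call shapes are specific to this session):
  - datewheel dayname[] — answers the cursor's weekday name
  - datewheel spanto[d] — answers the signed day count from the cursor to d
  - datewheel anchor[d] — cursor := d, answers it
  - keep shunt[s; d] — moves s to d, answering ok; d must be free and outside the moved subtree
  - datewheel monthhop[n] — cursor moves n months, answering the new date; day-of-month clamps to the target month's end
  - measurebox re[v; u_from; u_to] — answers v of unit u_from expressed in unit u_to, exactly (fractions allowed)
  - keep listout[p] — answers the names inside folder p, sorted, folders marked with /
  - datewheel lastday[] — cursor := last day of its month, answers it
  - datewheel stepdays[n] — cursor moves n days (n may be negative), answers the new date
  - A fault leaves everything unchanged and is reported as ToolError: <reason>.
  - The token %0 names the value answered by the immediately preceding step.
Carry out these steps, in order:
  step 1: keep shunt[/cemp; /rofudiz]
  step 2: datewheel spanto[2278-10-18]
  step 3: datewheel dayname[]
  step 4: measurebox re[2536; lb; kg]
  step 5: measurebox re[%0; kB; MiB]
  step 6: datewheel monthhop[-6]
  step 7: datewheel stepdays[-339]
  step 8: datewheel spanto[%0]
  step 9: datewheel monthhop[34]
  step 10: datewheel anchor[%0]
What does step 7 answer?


Now I run keep shunt with s: /cemp, d: /rofudiz, which returns ok.
I run datewheel spanto with d: 2278-10-18, and see -477.
Invoking datewheel dayname, → Saturday.
Now I run measurebox re with v: 2536, u_from: lb, u_to: kg, → 14378878129/12500000.
I run measurebox re with v: %0, u_from: kB, u_to: MiB, yielding 14378878129/13107200000.
I run datewheel monthhop with n: -6, yielding 2279-08-07.
Invoking datewheel stepdays with n: -339, giving 2278-09-02.
I call datewheel spanto with d: %0, giving 0.
Next I call datewheel monthhop with n: 34, — result: 2281-07-02.
I use datewheel anchor with d: %0: 2281-07-02.

Answer: 2278-09-02


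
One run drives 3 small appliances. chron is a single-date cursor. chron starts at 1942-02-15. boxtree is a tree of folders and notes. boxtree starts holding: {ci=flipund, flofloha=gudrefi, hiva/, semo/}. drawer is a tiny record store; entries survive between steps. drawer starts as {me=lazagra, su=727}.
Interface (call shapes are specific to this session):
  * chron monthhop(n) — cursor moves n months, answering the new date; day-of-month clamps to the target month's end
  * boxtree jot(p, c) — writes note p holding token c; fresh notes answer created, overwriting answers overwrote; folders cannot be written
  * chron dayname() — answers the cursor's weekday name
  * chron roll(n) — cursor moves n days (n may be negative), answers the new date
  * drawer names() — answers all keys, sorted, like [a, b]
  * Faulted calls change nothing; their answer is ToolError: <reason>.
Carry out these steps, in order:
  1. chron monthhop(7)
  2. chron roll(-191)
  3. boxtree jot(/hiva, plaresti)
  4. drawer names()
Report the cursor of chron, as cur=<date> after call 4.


I try chron monthhop on n→7, and get 1942-09-15.
Then chron roll on n→-191, and see 1942-03-08.
Using boxtree jot on p→/hiva, c→plaresti, — result: ToolError: is a directory.
Then drawer names(), giving [me, su].

Answer: cur=1942-03-08


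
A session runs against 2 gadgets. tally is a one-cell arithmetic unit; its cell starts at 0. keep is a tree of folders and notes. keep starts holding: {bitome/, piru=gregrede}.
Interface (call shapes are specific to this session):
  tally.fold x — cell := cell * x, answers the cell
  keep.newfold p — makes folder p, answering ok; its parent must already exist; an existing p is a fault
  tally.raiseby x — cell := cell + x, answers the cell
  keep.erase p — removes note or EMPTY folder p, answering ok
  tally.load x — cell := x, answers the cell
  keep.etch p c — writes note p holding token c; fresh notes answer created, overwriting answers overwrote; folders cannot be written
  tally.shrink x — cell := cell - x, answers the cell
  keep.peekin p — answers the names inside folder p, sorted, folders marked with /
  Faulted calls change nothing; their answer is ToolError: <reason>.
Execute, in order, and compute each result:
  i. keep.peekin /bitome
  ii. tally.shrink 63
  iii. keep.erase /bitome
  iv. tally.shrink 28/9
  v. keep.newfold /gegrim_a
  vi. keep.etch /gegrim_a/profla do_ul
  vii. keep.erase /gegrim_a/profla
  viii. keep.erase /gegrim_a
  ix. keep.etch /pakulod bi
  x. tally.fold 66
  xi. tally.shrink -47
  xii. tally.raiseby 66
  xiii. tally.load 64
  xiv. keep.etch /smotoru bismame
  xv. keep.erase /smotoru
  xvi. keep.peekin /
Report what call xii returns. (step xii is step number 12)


Act: keep.peekin[p→/bitome]
Obs: []
Act: tally.shrink[x→63]
Obs: -63
Act: keep.erase[p→/bitome]
Obs: ok
Act: tally.shrink[x→28/9]
Obs: -595/9
Act: keep.newfold[p→/gegrim_a]
Obs: ok
Act: keep.etch[p→/gegrim_a/profla; c→do_ul]
Obs: created
Act: keep.erase[p→/gegrim_a/profla]
Obs: ok
Act: keep.erase[p→/gegrim_a]
Obs: ok
Act: keep.etch[p→/pakulod; c→bi]
Obs: created
Act: tally.fold[x→66]
Obs: -13090/3
Act: tally.shrink[x→-47]
Obs: -12949/3
Act: tally.raiseby[x→66]
Obs: -12751/3
Act: tally.load[x→64]
Obs: 64
Act: keep.etch[p→/smotoru; c→bismame]
Obs: created
Act: keep.erase[p→/smotoru]
Obs: ok
Act: keep.peekin[p→/]
Obs: [pakulod, piru]

Answer: -12751/3


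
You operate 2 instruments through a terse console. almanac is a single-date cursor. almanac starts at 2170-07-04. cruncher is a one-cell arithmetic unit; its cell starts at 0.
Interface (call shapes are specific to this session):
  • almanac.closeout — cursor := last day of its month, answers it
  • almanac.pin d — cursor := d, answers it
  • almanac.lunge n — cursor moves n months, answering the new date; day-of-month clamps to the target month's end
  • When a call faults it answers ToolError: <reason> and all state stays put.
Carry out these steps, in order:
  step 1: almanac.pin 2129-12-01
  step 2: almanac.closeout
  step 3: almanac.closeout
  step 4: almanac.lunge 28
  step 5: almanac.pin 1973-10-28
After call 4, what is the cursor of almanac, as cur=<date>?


Calling almanac.pin on d→2129-12-01, — result: 2129-12-01.
Invoking almanac.closeout(), — result: 2129-12-31.
I use almanac.closeout(), and get 2129-12-31.
Invoking almanac.lunge on n→28, which returns 2132-04-30.
Now I run almanac.pin on d→1973-10-28: 1973-10-28.

Answer: cur=2132-04-30


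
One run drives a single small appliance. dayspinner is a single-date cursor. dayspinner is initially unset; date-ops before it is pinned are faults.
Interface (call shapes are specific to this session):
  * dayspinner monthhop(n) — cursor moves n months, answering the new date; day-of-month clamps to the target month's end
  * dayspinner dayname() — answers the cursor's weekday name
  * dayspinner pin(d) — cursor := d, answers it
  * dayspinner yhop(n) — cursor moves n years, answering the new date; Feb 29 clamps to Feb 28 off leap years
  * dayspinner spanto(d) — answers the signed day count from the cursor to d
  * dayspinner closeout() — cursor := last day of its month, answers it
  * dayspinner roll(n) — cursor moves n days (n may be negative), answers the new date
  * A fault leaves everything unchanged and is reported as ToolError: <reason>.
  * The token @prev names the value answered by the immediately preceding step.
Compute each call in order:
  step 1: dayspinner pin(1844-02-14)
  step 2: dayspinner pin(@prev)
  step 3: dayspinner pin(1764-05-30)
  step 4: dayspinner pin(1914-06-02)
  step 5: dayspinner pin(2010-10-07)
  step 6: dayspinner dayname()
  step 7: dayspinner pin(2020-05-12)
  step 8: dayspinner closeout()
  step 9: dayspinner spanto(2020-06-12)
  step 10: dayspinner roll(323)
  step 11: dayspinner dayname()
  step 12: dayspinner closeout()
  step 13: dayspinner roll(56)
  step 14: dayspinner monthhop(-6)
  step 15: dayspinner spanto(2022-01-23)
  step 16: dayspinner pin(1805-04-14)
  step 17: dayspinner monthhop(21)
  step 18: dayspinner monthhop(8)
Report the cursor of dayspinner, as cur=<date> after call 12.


Answer: cur=2021-04-30

Derivation:
CALL dayspinner pin[d='1844-02-14']
RET  1844-02-14
CALL dayspinner pin[d='@prev']
RET  1844-02-14
CALL dayspinner pin[d='1764-05-30']
RET  1764-05-30
CALL dayspinner pin[d='1914-06-02']
RET  1914-06-02
CALL dayspinner pin[d='2010-10-07']
RET  2010-10-07
CALL dayspinner dayname[]
RET  Thursday
CALL dayspinner pin[d='2020-05-12']
RET  2020-05-12
CALL dayspinner closeout[]
RET  2020-05-31
CALL dayspinner spanto[d='2020-06-12']
RET  12
CALL dayspinner roll[n='323']
RET  2021-04-19
CALL dayspinner dayname[]
RET  Monday
CALL dayspinner closeout[]
RET  2021-04-30
CALL dayspinner roll[n='56']
RET  2021-06-25
CALL dayspinner monthhop[n='-6']
RET  2020-12-25
CALL dayspinner spanto[d='2022-01-23']
RET  394
CALL dayspinner pin[d='1805-04-14']
RET  1805-04-14
CALL dayspinner monthhop[n='21']
RET  1807-01-14
CALL dayspinner monthhop[n='8']
RET  1807-09-14


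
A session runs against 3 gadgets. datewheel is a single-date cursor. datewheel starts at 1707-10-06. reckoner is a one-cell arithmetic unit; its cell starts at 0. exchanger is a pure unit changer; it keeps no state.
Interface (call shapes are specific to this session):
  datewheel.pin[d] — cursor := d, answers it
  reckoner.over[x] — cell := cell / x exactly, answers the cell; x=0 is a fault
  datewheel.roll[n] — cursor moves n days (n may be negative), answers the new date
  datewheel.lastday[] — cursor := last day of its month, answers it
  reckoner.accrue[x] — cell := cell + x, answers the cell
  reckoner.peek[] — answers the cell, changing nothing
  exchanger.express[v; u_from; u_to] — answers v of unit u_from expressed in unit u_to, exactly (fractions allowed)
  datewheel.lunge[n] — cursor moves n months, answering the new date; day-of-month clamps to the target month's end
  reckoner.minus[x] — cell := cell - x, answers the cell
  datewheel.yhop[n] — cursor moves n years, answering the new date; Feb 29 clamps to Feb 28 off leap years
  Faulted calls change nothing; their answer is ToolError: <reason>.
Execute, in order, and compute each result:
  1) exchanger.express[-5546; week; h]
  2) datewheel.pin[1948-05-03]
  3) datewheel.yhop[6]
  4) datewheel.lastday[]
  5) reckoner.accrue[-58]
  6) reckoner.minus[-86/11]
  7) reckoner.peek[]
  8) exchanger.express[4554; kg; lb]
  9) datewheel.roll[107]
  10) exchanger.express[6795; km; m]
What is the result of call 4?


→ exchanger.express(-5546, week, h)
← -931728
→ datewheel.pin(1948-05-03)
← 1948-05-03
→ datewheel.yhop(6)
← 1954-05-03
→ datewheel.lastday()
← 1954-05-31
→ reckoner.accrue(-58)
← -58
→ reckoner.minus(-86/11)
← -552/11
→ reckoner.peek()
← -552/11
→ exchanger.express(4554, kg, lb)
← 41400000000/4123567
→ datewheel.roll(107)
← 1954-09-15
→ exchanger.express(6795, km, m)
← 6795000

Answer: 1954-05-31


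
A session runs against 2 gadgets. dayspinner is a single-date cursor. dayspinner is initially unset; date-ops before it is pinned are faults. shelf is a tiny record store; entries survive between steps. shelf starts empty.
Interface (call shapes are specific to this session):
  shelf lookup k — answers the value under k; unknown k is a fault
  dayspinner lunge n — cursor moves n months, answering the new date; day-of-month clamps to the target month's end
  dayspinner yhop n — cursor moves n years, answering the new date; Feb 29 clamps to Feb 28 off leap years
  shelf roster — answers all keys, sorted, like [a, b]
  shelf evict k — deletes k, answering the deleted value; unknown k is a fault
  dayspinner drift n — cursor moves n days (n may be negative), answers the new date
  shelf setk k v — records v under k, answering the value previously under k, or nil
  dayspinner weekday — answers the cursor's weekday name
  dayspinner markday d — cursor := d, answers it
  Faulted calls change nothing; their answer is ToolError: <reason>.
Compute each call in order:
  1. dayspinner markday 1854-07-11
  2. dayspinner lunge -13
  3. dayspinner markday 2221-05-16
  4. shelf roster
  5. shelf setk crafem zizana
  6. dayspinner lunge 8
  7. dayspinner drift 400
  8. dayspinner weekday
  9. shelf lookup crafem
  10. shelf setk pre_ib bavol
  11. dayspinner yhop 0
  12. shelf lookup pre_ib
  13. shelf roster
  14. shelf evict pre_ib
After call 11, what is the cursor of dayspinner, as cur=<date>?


>> dayspinner markday(d: 1854-07-11)
<< 1854-07-11
>> dayspinner lunge(n: -13)
<< 1853-06-11
>> dayspinner markday(d: 2221-05-16)
<< 2221-05-16
>> shelf roster()
<< []
>> shelf setk(k: crafem, v: zizana)
<< nil
>> dayspinner lunge(n: 8)
<< 2222-01-16
>> dayspinner drift(n: 400)
<< 2223-02-20
>> dayspinner weekday()
<< Thursday
>> shelf lookup(k: crafem)
<< zizana
>> shelf setk(k: pre_ib, v: bavol)
<< nil
>> dayspinner yhop(n: 0)
<< 2223-02-20
>> shelf lookup(k: pre_ib)
<< bavol
>> shelf roster()
<< [crafem, pre_ib]
>> shelf evict(k: pre_ib)
<< bavol

Answer: cur=2223-02-20


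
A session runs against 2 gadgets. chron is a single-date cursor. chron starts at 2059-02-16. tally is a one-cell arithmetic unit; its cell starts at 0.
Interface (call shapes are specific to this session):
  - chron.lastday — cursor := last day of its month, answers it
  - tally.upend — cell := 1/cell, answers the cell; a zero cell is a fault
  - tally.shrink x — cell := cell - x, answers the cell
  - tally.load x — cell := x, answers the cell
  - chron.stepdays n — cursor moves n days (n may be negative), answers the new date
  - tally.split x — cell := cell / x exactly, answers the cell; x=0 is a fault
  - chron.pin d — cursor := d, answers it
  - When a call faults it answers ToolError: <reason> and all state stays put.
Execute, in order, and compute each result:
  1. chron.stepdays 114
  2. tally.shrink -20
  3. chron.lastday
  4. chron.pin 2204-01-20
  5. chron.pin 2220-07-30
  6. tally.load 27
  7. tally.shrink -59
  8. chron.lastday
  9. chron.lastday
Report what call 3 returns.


Answer: 2059-06-30

Derivation:
Act: stepdays[114]
Obs: 2059-06-10
Act: shrink[-20]
Obs: 20
Act: lastday[]
Obs: 2059-06-30
Act: pin[2204-01-20]
Obs: 2204-01-20
Act: pin[2220-07-30]
Obs: 2220-07-30
Act: load[27]
Obs: 27
Act: shrink[-59]
Obs: 86
Act: lastday[]
Obs: 2220-07-31
Act: lastday[]
Obs: 2220-07-31


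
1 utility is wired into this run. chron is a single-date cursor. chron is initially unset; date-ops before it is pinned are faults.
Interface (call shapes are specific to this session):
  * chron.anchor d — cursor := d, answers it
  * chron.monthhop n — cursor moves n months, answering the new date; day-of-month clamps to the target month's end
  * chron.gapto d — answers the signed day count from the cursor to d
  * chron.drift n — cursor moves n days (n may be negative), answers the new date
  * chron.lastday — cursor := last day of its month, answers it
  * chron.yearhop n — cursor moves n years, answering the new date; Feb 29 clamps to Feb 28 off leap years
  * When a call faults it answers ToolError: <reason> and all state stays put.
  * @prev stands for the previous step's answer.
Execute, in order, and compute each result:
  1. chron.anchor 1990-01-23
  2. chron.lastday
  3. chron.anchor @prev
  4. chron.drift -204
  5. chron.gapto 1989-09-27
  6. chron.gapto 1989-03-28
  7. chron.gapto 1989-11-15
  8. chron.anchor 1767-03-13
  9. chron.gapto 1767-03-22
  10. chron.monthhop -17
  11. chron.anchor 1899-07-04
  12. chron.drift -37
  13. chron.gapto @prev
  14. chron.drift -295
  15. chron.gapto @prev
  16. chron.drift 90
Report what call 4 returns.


Answer: 1989-07-11

Derivation:
> chron.anchor d='1990-01-23'
[out] 1990-01-23
> chron.lastday
[out] 1990-01-31
> chron.anchor d='@prev'
[out] 1990-01-31
> chron.drift n='-204'
[out] 1989-07-11
> chron.gapto d='1989-09-27'
[out] 78
> chron.gapto d='1989-03-28'
[out] -105
> chron.gapto d='1989-11-15'
[out] 127
> chron.anchor d='1767-03-13'
[out] 1767-03-13
> chron.gapto d='1767-03-22'
[out] 9
> chron.monthhop n='-17'
[out] 1765-10-13
> chron.anchor d='1899-07-04'
[out] 1899-07-04
> chron.drift n='-37'
[out] 1899-05-28
> chron.gapto d='@prev'
[out] 0
> chron.drift n='-295'
[out] 1898-08-06
> chron.gapto d='@prev'
[out] 0
> chron.drift n='90'
[out] 1898-11-04


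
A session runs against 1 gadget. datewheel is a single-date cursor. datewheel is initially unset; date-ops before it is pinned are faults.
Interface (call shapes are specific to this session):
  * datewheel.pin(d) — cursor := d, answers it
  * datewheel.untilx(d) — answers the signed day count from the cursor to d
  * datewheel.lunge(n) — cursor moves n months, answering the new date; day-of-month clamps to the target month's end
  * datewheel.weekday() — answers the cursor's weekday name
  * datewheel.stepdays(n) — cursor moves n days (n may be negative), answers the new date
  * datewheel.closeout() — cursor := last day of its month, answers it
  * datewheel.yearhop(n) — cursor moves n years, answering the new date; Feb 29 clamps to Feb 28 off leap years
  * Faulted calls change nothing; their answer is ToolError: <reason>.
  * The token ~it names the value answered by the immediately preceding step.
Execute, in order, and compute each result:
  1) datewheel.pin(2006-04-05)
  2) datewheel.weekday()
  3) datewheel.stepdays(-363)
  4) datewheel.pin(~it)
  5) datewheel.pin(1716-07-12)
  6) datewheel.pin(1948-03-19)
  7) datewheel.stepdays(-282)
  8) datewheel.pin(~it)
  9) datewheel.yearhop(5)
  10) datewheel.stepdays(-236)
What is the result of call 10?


% 1. pin(d: 2006-04-05) == 2006-04-05
% 2. weekday() == Wednesday
% 3. stepdays(n: -363) == 2005-04-07
% 4. pin(d: ~it) == 2005-04-07
% 5. pin(d: 1716-07-12) == 1716-07-12
% 6. pin(d: 1948-03-19) == 1948-03-19
% 7. stepdays(n: -282) == 1947-06-11
% 8. pin(d: ~it) == 1947-06-11
% 9. yearhop(n: 5) == 1952-06-11
% 10. stepdays(n: -236) == 1951-10-19

Answer: 1951-10-19


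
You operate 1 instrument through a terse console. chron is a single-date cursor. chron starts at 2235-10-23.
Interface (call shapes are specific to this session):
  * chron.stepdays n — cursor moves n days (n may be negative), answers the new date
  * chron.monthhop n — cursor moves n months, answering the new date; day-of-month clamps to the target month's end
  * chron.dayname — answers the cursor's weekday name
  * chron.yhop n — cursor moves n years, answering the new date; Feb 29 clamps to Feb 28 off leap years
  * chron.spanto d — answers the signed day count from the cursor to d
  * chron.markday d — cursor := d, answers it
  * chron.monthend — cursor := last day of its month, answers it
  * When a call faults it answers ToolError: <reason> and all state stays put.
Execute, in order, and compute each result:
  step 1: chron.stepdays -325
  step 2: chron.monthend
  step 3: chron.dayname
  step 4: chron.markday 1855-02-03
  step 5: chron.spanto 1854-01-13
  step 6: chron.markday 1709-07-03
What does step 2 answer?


~$ chron.stepdays n=-325
= 2234-12-02
~$ chron.monthend
= 2234-12-31
~$ chron.dayname
= Wednesday
~$ chron.markday d=1855-02-03
= 1855-02-03
~$ chron.spanto d=1854-01-13
= -386
~$ chron.markday d=1709-07-03
= 1709-07-03

Answer: 2234-12-31


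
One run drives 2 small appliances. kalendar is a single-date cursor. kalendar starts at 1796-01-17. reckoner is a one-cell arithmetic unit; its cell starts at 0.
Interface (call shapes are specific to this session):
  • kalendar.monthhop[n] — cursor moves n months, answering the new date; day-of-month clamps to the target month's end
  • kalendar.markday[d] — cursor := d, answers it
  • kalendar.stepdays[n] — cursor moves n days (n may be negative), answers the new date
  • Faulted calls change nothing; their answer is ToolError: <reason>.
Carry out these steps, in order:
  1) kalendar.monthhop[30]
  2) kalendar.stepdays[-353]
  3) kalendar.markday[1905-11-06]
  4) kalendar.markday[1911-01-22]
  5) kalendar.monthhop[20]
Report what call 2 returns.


→ kalendar.monthhop(n='30')
← 1798-07-17
→ kalendar.stepdays(n='-353')
← 1797-07-29
→ kalendar.markday(d='1905-11-06')
← 1905-11-06
→ kalendar.markday(d='1911-01-22')
← 1911-01-22
→ kalendar.monthhop(n='20')
← 1912-09-22

Answer: 1797-07-29


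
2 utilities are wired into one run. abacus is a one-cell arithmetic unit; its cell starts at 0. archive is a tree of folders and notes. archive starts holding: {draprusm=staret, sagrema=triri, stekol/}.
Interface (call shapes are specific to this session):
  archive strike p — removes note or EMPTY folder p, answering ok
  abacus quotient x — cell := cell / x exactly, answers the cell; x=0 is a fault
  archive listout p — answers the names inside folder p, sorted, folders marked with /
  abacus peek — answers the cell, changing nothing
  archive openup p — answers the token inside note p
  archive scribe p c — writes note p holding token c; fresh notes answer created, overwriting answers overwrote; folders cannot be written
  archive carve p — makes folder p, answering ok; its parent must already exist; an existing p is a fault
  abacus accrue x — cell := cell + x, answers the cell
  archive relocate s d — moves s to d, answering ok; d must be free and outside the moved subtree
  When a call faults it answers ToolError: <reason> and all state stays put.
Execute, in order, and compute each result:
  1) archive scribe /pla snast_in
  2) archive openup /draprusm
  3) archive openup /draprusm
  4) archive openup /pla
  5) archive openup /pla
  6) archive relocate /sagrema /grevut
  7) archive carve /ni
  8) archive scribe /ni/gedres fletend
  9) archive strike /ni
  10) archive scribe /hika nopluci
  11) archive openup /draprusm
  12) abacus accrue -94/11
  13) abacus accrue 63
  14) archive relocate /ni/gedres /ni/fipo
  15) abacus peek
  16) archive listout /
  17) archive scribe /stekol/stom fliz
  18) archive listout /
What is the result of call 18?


Answer: [draprusm, grevut, hika, ni/, pla, stekol/]

Derivation:
-> archive scribe(p=/pla, c=snast_in)
<- created
-> archive openup(p=/draprusm)
<- staret
-> archive openup(p=/draprusm)
<- staret
-> archive openup(p=/pla)
<- snast_in
-> archive openup(p=/pla)
<- snast_in
-> archive relocate(s=/sagrema, d=/grevut)
<- ok
-> archive carve(p=/ni)
<- ok
-> archive scribe(p=/ni/gedres, c=fletend)
<- created
-> archive strike(p=/ni)
<- ToolError: not empty
-> archive scribe(p=/hika, c=nopluci)
<- created
-> archive openup(p=/draprusm)
<- staret
-> abacus accrue(x=-94/11)
<- -94/11
-> abacus accrue(x=63)
<- 599/11
-> archive relocate(s=/ni/gedres, d=/ni/fipo)
<- ok
-> abacus peek()
<- 599/11
-> archive listout(p=/)
<- [draprusm, grevut, hika, ni/, pla, stekol/]
-> archive scribe(p=/stekol/stom, c=fliz)
<- created
-> archive listout(p=/)
<- [draprusm, grevut, hika, ni/, pla, stekol/]


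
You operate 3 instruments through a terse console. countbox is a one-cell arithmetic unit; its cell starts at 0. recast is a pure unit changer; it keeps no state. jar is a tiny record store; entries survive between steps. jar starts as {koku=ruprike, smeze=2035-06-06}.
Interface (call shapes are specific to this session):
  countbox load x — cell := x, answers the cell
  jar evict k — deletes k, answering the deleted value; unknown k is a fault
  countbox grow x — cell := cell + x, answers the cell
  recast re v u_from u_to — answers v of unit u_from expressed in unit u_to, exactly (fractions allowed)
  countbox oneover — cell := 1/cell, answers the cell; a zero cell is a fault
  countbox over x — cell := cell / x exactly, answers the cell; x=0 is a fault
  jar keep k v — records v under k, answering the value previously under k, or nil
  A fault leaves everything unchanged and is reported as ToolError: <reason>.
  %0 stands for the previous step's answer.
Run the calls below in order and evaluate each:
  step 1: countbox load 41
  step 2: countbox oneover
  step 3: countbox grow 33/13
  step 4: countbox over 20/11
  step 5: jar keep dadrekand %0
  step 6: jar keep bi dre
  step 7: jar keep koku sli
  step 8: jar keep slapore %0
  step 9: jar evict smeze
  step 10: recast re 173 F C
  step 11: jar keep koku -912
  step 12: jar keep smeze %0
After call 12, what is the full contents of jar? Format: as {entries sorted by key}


Answer: {bi=dre, dadrekand=7513/5330, koku=-912, slapore=ruprike, smeze=sli}

Derivation:
Using countbox load with x: 41, and see 41.
I use countbox oneover(), which returns 1/41.
I call countbox grow with x: 33/13, and see 1366/533.
I try countbox over with x: 20/11, which returns 7513/5330.
Then jar keep with k: dadrekand, v: %0, which returns nil.
I call jar keep with k: bi, v: dre, → nil.
Invoking jar keep with k: koku, v: sli, which returns ruprike.
I run jar keep with k: slapore, v: %0, which returns nil.
Next I call jar evict with k: smeze, — result: 2035-06-06.
I invoke recast re with v: 173, u_from: F, u_to: C, — result: 235/3.
Using jar keep with k: koku, v: -912, and observe sli.
I run jar keep with k: smeze, v: %0, → nil.


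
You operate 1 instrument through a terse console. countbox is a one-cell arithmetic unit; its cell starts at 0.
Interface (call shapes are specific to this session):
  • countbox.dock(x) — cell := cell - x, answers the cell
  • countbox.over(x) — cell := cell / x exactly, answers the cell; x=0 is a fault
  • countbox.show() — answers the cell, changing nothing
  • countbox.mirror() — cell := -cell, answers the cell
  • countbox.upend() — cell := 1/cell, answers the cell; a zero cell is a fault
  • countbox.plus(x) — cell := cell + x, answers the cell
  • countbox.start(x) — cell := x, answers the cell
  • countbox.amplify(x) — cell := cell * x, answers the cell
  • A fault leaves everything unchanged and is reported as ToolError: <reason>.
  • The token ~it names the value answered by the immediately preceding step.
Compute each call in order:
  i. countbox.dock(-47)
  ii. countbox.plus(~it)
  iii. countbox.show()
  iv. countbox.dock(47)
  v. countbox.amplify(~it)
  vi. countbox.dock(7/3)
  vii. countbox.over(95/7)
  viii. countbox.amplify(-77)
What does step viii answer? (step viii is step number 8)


Answer: -713636/57

Derivation:
>> countbox.dock(x→-47)
<< 47
>> countbox.plus(x→~it)
<< 94
>> countbox.show()
<< 94
>> countbox.dock(x→47)
<< 47
>> countbox.amplify(x→~it)
<< 2209
>> countbox.dock(x→7/3)
<< 6620/3
>> countbox.over(x→95/7)
<< 9268/57
>> countbox.amplify(x→-77)
<< -713636/57


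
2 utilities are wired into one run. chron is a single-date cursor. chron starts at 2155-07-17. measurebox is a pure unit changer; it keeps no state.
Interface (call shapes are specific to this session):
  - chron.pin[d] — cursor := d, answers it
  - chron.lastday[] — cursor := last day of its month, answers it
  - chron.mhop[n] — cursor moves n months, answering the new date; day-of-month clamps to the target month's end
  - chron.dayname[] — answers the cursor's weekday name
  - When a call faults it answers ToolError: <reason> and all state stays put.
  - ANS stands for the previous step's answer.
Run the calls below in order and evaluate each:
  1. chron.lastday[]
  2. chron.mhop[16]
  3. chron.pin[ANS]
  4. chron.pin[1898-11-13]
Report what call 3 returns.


-> lastday()
<- 2155-07-31
-> mhop(n='16')
<- 2156-11-30
-> pin(d='ANS')
<- 2156-11-30
-> pin(d='1898-11-13')
<- 1898-11-13

Answer: 2156-11-30
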